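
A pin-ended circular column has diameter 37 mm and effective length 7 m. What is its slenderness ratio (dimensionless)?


Radius of gyration r = d / 4 = 37 / 4 = 9.25 mm
L_eff = 7000.0 mm
Slenderness ratio = L / r = 7000.0 / 9.25 = 756.76 (dimensionless)

756.76 (dimensionless)


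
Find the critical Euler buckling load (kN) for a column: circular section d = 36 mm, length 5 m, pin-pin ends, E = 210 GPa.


I = pi * d^4 / 64 = 82447.96 mm^4
L = 5000.0 mm
P_cr = pi^2 * E * I / L^2
= 9.8696 * 210000.0 * 82447.96 / 5000.0^2
= 6835.32 N = 6.8353 kN

6.8353 kN


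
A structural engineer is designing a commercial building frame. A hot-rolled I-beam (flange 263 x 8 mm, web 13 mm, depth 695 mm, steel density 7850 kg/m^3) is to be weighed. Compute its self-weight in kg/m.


A_flanges = 2 * 263 * 8 = 4208 mm^2
A_web = (695 - 2 * 8) * 13 = 8827 mm^2
A_total = 4208 + 8827 = 13035 mm^2 = 0.013035 m^2
Weight = rho * A = 7850 * 0.013035 = 102.3247 kg/m

102.3247 kg/m


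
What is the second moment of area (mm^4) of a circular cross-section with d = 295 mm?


r = d / 2 = 295 / 2 = 147.5 mm
I = pi * r^4 / 4 = pi * 147.5^4 / 4
= 371755979.48 mm^4

371755979.48 mm^4


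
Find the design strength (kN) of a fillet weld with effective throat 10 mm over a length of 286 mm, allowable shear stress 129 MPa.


Strength = throat * length * allowable stress
= 10 * 286 * 129 N
= 368940 N
= 368.94 kN

368.94 kN


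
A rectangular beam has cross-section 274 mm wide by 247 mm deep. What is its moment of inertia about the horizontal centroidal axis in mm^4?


I = b * h^3 / 12
= 274 * 247^3 / 12
= 274 * 15069223 / 12
= 344080591.83 mm^4

344080591.83 mm^4


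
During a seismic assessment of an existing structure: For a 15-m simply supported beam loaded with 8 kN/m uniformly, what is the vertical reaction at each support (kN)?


Total load = w * L = 8 * 15 = 120 kN
By symmetry, each reaction R = total / 2 = 120 / 2 = 60.0 kN

60.0 kN


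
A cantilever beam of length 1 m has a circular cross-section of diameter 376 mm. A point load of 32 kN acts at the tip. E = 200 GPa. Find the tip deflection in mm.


I = pi * d^4 / 64 = pi * 376^4 / 64 = 981118078.81 mm^4
L = 1000.0 mm, P = 32000.0 N, E = 200000.0 MPa
delta = P * L^3 / (3 * E * I)
= 32000.0 * 1000.0^3 / (3 * 200000.0 * 981118078.81)
= 0.0544 mm

0.0544 mm


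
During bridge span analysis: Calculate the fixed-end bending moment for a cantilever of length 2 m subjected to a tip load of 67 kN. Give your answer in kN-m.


For a cantilever with a point load at the free end:
M_max = P * L = 67 * 2 = 134 kN-m

134 kN-m


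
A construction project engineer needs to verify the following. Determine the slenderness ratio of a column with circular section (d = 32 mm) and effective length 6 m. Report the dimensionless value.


Radius of gyration r = d / 4 = 32 / 4 = 8.0 mm
L_eff = 6000.0 mm
Slenderness ratio = L / r = 6000.0 / 8.0 = 750.0 (dimensionless)

750.0 (dimensionless)


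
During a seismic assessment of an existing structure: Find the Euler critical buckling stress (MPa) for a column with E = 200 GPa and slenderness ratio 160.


sigma_cr = pi^2 * E / lambda^2
= 9.8696 * 200000.0 / 160^2
= 9.8696 * 200000.0 / 25600
= 77.1063 MPa

77.1063 MPa


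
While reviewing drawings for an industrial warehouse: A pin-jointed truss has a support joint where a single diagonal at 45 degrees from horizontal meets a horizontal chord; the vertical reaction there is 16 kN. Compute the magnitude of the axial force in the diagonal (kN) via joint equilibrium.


At the joint, only the diagonal has a vertical component, so vertical equilibrium gives:
F * sin(45) = 16
F = 16 / sin(45)
= 16 / 0.707107
= 22.63 kN

22.63 kN


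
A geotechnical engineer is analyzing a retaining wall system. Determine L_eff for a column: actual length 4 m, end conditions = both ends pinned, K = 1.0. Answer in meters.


L_eff = K * L
= 1.0 * 4
= 4.0 m

4.0 m


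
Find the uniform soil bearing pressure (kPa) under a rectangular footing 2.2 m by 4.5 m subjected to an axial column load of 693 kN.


A = 2.2 * 4.5 = 9.9 m^2
q = P / A = 693 / 9.9
= 70.0 kPa

70.0 kPa


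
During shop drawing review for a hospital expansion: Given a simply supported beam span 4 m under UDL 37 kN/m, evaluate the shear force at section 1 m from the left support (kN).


R_A = w * L / 2 = 37 * 4 / 2 = 74.0 kN
V(x) = R_A - w * x = 74.0 - 37 * 1
= 37.0 kN

37.0 kN


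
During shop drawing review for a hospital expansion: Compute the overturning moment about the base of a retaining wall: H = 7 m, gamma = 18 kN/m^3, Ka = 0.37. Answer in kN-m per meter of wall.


Pa = 0.5 * Ka * gamma * H^2
= 0.5 * 0.37 * 18 * 7^2
= 163.17 kN/m
Arm = H / 3 = 7 / 3 = 2.3333 m
Mo = Pa * arm = Pa * H / 3 = 163.17 * 7 / 3 = 380.73 kN-m/m

380.73 kN-m/m


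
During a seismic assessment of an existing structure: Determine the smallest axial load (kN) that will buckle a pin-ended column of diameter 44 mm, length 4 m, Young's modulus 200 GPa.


I = pi * d^4 / 64 = 183984.23 mm^4
L = 4000.0 mm
P_cr = pi^2 * E * I / L^2
= 9.8696 * 200000.0 * 183984.23 / 4000.0^2
= 22698.14 N = 22.6981 kN

22.6981 kN


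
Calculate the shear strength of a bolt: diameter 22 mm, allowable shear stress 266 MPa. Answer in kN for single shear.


A = pi * d^2 / 4 = pi * 22^2 / 4 = 380.1327 mm^2
V = f_v * A / 1000 = 266 * 380.1327 / 1000
= 101.1153 kN

101.1153 kN


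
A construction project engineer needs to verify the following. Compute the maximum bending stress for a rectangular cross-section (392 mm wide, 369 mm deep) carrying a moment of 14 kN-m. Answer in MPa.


I = b * h^3 / 12 = 392 * 369^3 / 12 = 1641284694.0 mm^4
y = h / 2 = 369 / 2 = 184.5 mm
M = 14 kN-m = 14000000.0 N-mm
sigma = M * y / I = 14000000.0 * 184.5 / 1641284694.0
= 1.57 MPa

1.57 MPa


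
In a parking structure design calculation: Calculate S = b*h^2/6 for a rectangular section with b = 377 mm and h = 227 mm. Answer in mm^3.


S = b * h^2 / 6
= 377 * 227^2 / 6
= 377 * 51529 / 6
= 3237738.83 mm^3

3237738.83 mm^3


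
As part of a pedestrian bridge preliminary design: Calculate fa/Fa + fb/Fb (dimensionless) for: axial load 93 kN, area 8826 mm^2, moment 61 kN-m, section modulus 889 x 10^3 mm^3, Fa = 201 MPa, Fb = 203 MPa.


f_a = P / A = 93000.0 / 8826 = 10.537 MPa
f_b = M / S = 61000000.0 / 889000.0 = 68.6164 MPa
Ratio = f_a / Fa + f_b / Fb
= 10.537 / 201 + 68.6164 / 203
= 0.3904 (dimensionless)

0.3904 (dimensionless)


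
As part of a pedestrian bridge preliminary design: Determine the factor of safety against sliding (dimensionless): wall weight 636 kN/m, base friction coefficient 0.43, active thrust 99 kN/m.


Resisting force = mu * W = 0.43 * 636 = 273.48 kN/m
FOS = Resisting / Driving = 273.48 / 99
= 2.7624 (dimensionless)

2.7624 (dimensionless)


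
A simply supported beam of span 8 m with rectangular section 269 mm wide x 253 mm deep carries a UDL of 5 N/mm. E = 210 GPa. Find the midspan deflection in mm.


I = 269 * 253^3 / 12 = 363021709.42 mm^4
L = 8000.0 mm, w = 5 N/mm, E = 210000.0 MPa
delta = 5 * w * L^4 / (384 * E * I)
= 5 * 5 * 8000.0^4 / (384 * 210000.0 * 363021709.42)
= 3.498 mm

3.498 mm


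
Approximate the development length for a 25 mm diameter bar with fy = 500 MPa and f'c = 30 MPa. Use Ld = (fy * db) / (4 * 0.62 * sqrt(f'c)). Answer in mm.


Ld = (fy * db) / (4 * 0.62 * sqrt(f'c))
= (500 * 25) / (4 * 0.62 * sqrt(30))
= 12500 / 13.5835
= 920.23 mm

920.23 mm


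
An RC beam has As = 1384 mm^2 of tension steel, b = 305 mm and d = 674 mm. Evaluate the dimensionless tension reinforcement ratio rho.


rho = As / (b * d)
= 1384 / (305 * 674)
= 1384 / 205570
= 0.006732 (dimensionless)

0.006732 (dimensionless)


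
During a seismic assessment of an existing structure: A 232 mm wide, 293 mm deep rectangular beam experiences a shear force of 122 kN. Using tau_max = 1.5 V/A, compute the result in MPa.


A = b * h = 232 * 293 = 67976 mm^2
V = 122 kN = 122000.0 N
tau_max = 1.5 * V / A = 1.5 * 122000.0 / 67976
= 2.6921 MPa

2.6921 MPa


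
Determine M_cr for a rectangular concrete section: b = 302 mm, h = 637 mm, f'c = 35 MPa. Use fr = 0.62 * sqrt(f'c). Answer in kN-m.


fr = 0.62 * sqrt(35) = 0.62 * 5.9161 = 3.668 MPa
I = 302 * 637^3 / 12 = 6504950467.17 mm^4
y_t = 318.5 mm
M_cr = fr * I / y_t = 3.668 * 6504950467.17 / 318.5 N-mm
= 74.9135 kN-m

74.9135 kN-m


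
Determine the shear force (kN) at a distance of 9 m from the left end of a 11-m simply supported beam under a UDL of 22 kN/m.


R_A = w * L / 2 = 22 * 11 / 2 = 121.0 kN
V(x) = R_A - w * x = 121.0 - 22 * 9
= -77.0 kN

-77.0 kN


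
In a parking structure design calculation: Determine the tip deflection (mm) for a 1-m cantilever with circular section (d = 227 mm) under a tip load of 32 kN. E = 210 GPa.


I = pi * d^4 / 64 = pi * 227^4 / 64 = 130338682.73 mm^4
L = 1000.0 mm, P = 32000.0 N, E = 210000.0 MPa
delta = P * L^3 / (3 * E * I)
= 32000.0 * 1000.0^3 / (3 * 210000.0 * 130338682.73)
= 0.3897 mm

0.3897 mm


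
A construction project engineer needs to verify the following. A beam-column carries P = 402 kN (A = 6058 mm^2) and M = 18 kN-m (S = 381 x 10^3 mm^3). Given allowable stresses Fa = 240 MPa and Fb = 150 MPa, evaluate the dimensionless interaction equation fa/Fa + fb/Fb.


f_a = P / A = 402000.0 / 6058 = 66.3585 MPa
f_b = M / S = 18000000.0 / 381000.0 = 47.2441 MPa
Ratio = f_a / Fa + f_b / Fb
= 66.3585 / 240 + 47.2441 / 150
= 0.5915 (dimensionless)

0.5915 (dimensionless)


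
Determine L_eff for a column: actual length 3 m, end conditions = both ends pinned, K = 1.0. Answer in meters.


L_eff = K * L
= 1.0 * 3
= 3.0 m

3.0 m


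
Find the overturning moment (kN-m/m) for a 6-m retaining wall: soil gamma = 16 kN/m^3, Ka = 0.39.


Pa = 0.5 * Ka * gamma * H^2
= 0.5 * 0.39 * 16 * 6^2
= 112.32 kN/m
Arm = H / 3 = 6 / 3 = 2.0 m
Mo = Pa * arm = Pa * H / 3 = 112.32 * 6 / 3 = 224.64 kN-m/m

224.64 kN-m/m


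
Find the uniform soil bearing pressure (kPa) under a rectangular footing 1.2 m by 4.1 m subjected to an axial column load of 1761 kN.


A = 1.2 * 4.1 = 4.92 m^2
q = P / A = 1761 / 4.92
= 357.9268 kPa

357.9268 kPa


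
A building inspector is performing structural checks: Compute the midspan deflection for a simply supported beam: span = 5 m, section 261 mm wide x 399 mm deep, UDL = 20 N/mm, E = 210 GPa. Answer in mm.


I = 261 * 399^3 / 12 = 1381586078.25 mm^4
L = 5000.0 mm, w = 20 N/mm, E = 210000.0 MPa
delta = 5 * w * L^4 / (384 * E * I)
= 5 * 20 * 5000.0^4 / (384 * 210000.0 * 1381586078.25)
= 0.561 mm

0.561 mm


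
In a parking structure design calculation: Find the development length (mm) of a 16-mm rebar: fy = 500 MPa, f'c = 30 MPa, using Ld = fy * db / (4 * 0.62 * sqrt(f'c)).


Ld = (fy * db) / (4 * 0.62 * sqrt(f'c))
= (500 * 16) / (4 * 0.62 * sqrt(30))
= 8000 / 13.5835
= 588.95 mm

588.95 mm


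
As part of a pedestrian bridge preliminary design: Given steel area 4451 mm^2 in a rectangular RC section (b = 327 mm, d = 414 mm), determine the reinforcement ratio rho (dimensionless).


rho = As / (b * d)
= 4451 / (327 * 414)
= 4451 / 135378
= 0.032878 (dimensionless)

0.032878 (dimensionless)


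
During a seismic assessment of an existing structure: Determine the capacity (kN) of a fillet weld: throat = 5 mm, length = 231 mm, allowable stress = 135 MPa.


Strength = throat * length * allowable stress
= 5 * 231 * 135 N
= 155925 N
= 155.93 kN

155.93 kN


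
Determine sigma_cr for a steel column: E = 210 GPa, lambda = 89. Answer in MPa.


sigma_cr = pi^2 * E / lambda^2
= 9.8696 * 210000.0 / 89^2
= 9.8696 * 210000.0 / 7921
= 261.661 MPa

261.661 MPa


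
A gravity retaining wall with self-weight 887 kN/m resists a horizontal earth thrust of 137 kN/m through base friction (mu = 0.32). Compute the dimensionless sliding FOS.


Resisting force = mu * W = 0.32 * 887 = 283.84 kN/m
FOS = Resisting / Driving = 283.84 / 137
= 2.0718 (dimensionless)

2.0718 (dimensionless)


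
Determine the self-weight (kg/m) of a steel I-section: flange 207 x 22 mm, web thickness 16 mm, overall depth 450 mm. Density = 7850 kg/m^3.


A_flanges = 2 * 207 * 22 = 9108 mm^2
A_web = (450 - 2 * 22) * 16 = 6496 mm^2
A_total = 9108 + 6496 = 15604 mm^2 = 0.015604 m^2
Weight = rho * A = 7850 * 0.015604 = 122.4914 kg/m

122.4914 kg/m


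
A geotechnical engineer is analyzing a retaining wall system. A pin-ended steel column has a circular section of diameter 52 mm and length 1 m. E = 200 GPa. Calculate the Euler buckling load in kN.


I = pi * d^4 / 64 = 358908.11 mm^4
L = 1000.0 mm
P_cr = pi^2 * E * I / L^2
= 9.8696 * 200000.0 * 358908.11 / 1000.0^2
= 708456.21 N = 708.4562 kN

708.4562 kN


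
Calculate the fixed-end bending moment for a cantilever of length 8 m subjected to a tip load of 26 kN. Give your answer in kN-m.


For a cantilever with a point load at the free end:
M_max = P * L = 26 * 8 = 208 kN-m

208 kN-m


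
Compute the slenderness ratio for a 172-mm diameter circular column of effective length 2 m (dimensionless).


Radius of gyration r = d / 4 = 172 / 4 = 43.0 mm
L_eff = 2000.0 mm
Slenderness ratio = L / r = 2000.0 / 43.0 = 46.51 (dimensionless)

46.51 (dimensionless)


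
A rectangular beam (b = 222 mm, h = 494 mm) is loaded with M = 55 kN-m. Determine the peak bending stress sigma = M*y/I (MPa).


I = b * h^3 / 12 = 222 * 494^3 / 12 = 2230245004.0 mm^4
y = h / 2 = 494 / 2 = 247.0 mm
M = 55 kN-m = 55000000.0 N-mm
sigma = M * y / I = 55000000.0 * 247.0 / 2230245004.0
= 6.09 MPa

6.09 MPa


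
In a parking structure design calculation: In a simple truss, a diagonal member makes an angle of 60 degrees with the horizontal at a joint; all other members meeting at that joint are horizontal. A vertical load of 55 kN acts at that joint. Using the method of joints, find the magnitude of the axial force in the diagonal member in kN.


At the joint, only the diagonal has a vertical component, so vertical equilibrium gives:
F * sin(60) = 55
F = 55 / sin(60)
= 55 / 0.866025
= 63.51 kN

63.51 kN


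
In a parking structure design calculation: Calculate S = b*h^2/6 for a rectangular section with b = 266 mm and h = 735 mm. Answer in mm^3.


S = b * h^2 / 6
= 266 * 735^2 / 6
= 266 * 540225 / 6
= 23949975.0 mm^3

23949975.0 mm^3


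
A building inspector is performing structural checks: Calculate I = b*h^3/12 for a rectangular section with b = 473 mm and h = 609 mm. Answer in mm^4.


I = b * h^3 / 12
= 473 * 609^3 / 12
= 473 * 225866529 / 12
= 8902905684.75 mm^4

8902905684.75 mm^4


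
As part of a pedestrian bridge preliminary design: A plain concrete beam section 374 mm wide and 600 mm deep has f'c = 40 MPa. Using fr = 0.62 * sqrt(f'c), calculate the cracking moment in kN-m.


fr = 0.62 * sqrt(40) = 0.62 * 6.3246 = 3.9212 MPa
I = 374 * 600^3 / 12 = 6732000000.0 mm^4
y_t = 300.0 mm
M_cr = fr * I / y_t = 3.9212 * 6732000000.0 / 300.0 N-mm
= 87.9923 kN-m

87.9923 kN-m


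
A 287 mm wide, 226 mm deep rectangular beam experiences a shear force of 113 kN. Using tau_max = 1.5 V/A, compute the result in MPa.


A = b * h = 287 * 226 = 64862 mm^2
V = 113 kN = 113000.0 N
tau_max = 1.5 * V / A = 1.5 * 113000.0 / 64862
= 2.6132 MPa

2.6132 MPa


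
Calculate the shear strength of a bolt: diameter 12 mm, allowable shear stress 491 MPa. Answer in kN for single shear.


A = pi * d^2 / 4 = pi * 12^2 / 4 = 113.0973 mm^2
V = f_v * A / 1000 = 491 * 113.0973 / 1000
= 55.5308 kN

55.5308 kN


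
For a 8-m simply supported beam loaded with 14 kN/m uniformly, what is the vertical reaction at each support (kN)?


Total load = w * L = 14 * 8 = 112 kN
By symmetry, each reaction R = total / 2 = 112 / 2 = 56.0 kN

56.0 kN


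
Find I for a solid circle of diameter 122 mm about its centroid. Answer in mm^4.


r = d / 2 = 122 / 2 = 61.0 mm
I = pi * r^4 / 4 = pi * 61.0^4 / 4
= 10874498.09 mm^4

10874498.09 mm^4


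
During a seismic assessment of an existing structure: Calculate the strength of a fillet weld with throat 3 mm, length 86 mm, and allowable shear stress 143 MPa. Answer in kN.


Strength = throat * length * allowable stress
= 3 * 86 * 143 N
= 36894 N
= 36.89 kN

36.89 kN


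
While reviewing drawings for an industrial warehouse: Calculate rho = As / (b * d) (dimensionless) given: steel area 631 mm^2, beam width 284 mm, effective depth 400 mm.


rho = As / (b * d)
= 631 / (284 * 400)
= 631 / 113600
= 0.005555 (dimensionless)

0.005555 (dimensionless)


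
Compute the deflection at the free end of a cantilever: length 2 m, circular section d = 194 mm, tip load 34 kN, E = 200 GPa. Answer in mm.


I = pi * d^4 / 64 = pi * 194^4 / 64 = 69530734.7 mm^4
L = 2000.0 mm, P = 34000.0 N, E = 200000.0 MPa
delta = P * L^3 / (3 * E * I)
= 34000.0 * 2000.0^3 / (3 * 200000.0 * 69530734.7)
= 6.5199 mm

6.5199 mm


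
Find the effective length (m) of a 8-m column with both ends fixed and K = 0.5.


L_eff = K * L
= 0.5 * 8
= 4.0 m

4.0 m


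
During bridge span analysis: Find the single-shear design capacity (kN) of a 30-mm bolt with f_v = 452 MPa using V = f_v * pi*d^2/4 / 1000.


A = pi * d^2 / 4 = pi * 30^2 / 4 = 706.8583 mm^2
V = f_v * A / 1000 = 452 * 706.8583 / 1000
= 319.5 kN

319.5 kN


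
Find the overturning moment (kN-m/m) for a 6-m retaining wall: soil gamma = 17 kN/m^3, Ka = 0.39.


Pa = 0.5 * Ka * gamma * H^2
= 0.5 * 0.39 * 17 * 6^2
= 119.34 kN/m
Arm = H / 3 = 6 / 3 = 2.0 m
Mo = Pa * arm = Pa * H / 3 = 119.34 * 6 / 3 = 238.68 kN-m/m

238.68 kN-m/m


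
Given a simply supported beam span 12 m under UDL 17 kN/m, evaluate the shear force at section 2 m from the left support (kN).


R_A = w * L / 2 = 17 * 12 / 2 = 102.0 kN
V(x) = R_A - w * x = 102.0 - 17 * 2
= 68.0 kN

68.0 kN


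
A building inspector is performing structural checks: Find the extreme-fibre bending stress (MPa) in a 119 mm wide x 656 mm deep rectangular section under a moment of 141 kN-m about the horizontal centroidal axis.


I = b * h^3 / 12 = 119 * 656^3 / 12 = 2799479125.33 mm^4
y = h / 2 = 656 / 2 = 328.0 mm
M = 141 kN-m = 141000000.0 N-mm
sigma = M * y / I = 141000000.0 * 328.0 / 2799479125.33
= 16.52 MPa

16.52 MPa


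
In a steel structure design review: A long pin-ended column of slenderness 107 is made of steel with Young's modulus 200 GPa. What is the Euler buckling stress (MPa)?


sigma_cr = pi^2 * E / lambda^2
= 9.8696 * 200000.0 / 107^2
= 9.8696 * 200000.0 / 11449
= 172.4099 MPa

172.4099 MPa


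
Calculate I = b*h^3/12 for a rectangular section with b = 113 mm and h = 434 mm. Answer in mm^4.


I = b * h^3 / 12
= 113 * 434^3 / 12
= 113 * 81746504 / 12
= 769779579.33 mm^4

769779579.33 mm^4


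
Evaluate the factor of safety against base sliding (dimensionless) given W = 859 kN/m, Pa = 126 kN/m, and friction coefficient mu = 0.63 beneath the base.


Resisting force = mu * W = 0.63 * 859 = 541.17 kN/m
FOS = Resisting / Driving = 541.17 / 126
= 4.295 (dimensionless)

4.295 (dimensionless)


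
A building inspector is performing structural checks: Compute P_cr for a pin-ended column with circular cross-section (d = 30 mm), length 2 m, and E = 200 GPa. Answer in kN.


I = pi * d^4 / 64 = 39760.78 mm^4
L = 2000.0 mm
P_cr = pi^2 * E * I / L^2
= 9.8696 * 200000.0 * 39760.78 / 2000.0^2
= 19621.16 N = 19.6212 kN

19.6212 kN


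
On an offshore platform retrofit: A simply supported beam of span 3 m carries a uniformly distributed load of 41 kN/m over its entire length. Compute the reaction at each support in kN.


Total load = w * L = 41 * 3 = 123 kN
By symmetry, each reaction R = total / 2 = 123 / 2 = 61.5 kN

61.5 kN


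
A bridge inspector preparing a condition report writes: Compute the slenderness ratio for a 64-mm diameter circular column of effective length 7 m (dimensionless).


Radius of gyration r = d / 4 = 64 / 4 = 16.0 mm
L_eff = 7000.0 mm
Slenderness ratio = L / r = 7000.0 / 16.0 = 437.5 (dimensionless)

437.5 (dimensionless)


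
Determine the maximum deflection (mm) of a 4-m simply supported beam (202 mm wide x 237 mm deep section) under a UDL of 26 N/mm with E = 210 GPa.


I = 202 * 237^3 / 12 = 224086225.5 mm^4
L = 4000.0 mm, w = 26 N/mm, E = 210000.0 MPa
delta = 5 * w * L^4 / (384 * E * I)
= 5 * 26 * 4000.0^4 / (384 * 210000.0 * 224086225.5)
= 1.8417 mm

1.8417 mm


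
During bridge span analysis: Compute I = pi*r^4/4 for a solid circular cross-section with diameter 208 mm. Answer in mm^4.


r = d / 2 = 208 / 2 = 104.0 mm
I = pi * r^4 / 4 = pi * 104.0^4 / 4
= 91880476.45 mm^4

91880476.45 mm^4


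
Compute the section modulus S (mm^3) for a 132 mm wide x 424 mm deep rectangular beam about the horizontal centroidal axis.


S = b * h^2 / 6
= 132 * 424^2 / 6
= 132 * 179776 / 6
= 3955072.0 mm^3

3955072.0 mm^3


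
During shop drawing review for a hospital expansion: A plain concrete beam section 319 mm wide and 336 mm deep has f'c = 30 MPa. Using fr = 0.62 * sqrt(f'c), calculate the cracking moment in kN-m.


fr = 0.62 * sqrt(30) = 0.62 * 5.4772 = 3.3959 MPa
I = 319 * 336^3 / 12 = 1008387072.0 mm^4
y_t = 168.0 mm
M_cr = fr * I / y_t = 3.3959 * 1008387072.0 / 168.0 N-mm
= 20.3831 kN-m

20.3831 kN-m


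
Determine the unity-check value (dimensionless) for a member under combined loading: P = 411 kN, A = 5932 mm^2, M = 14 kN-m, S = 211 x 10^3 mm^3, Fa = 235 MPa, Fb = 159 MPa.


f_a = P / A = 411000.0 / 5932 = 69.2852 MPa
f_b = M / S = 14000000.0 / 211000.0 = 66.3507 MPa
Ratio = f_a / Fa + f_b / Fb
= 69.2852 / 235 + 66.3507 / 159
= 0.7121 (dimensionless)

0.7121 (dimensionless)


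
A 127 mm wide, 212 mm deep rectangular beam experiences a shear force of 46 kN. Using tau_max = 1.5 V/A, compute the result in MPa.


A = b * h = 127 * 212 = 26924 mm^2
V = 46 kN = 46000.0 N
tau_max = 1.5 * V / A = 1.5 * 46000.0 / 26924
= 2.5628 MPa

2.5628 MPa


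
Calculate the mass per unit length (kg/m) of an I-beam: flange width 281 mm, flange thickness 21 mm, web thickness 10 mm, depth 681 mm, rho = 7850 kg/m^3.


A_flanges = 2 * 281 * 21 = 11802 mm^2
A_web = (681 - 2 * 21) * 10 = 6390 mm^2
A_total = 11802 + 6390 = 18192 mm^2 = 0.018192 m^2
Weight = rho * A = 7850 * 0.018192 = 142.8072 kg/m

142.8072 kg/m


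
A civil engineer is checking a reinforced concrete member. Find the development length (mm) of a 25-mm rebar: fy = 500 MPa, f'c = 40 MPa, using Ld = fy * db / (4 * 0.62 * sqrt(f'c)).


Ld = (fy * db) / (4 * 0.62 * sqrt(f'c))
= (500 * 25) / (4 * 0.62 * sqrt(40))
= 12500 / 15.6849
= 796.94 mm

796.94 mm


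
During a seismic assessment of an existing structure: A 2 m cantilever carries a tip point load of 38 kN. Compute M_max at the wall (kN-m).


For a cantilever with a point load at the free end:
M_max = P * L = 38 * 2 = 76 kN-m

76 kN-m


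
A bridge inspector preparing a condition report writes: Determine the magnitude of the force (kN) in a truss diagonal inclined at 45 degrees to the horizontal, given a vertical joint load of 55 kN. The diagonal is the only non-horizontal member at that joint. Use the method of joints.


At the joint, only the diagonal has a vertical component, so vertical equilibrium gives:
F * sin(45) = 55
F = 55 / sin(45)
= 55 / 0.707107
= 77.78 kN

77.78 kN


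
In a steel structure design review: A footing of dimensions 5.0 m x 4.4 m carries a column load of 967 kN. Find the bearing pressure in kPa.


A = 5.0 * 4.4 = 22.0 m^2
q = P / A = 967 / 22.0
= 43.9545 kPa

43.9545 kPa


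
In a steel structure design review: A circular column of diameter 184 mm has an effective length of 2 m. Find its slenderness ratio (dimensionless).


Radius of gyration r = d / 4 = 184 / 4 = 46.0 mm
L_eff = 2000.0 mm
Slenderness ratio = L / r = 2000.0 / 46.0 = 43.48 (dimensionless)

43.48 (dimensionless)


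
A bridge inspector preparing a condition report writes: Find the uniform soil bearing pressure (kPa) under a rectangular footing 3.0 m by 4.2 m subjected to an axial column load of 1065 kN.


A = 3.0 * 4.2 = 12.6 m^2
q = P / A = 1065 / 12.6
= 84.5238 kPa

84.5238 kPa


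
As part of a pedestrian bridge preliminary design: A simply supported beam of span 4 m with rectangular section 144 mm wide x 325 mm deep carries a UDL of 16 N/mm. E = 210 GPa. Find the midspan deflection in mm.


I = 144 * 325^3 / 12 = 411937500.0 mm^4
L = 4000.0 mm, w = 16 N/mm, E = 210000.0 MPa
delta = 5 * w * L^4 / (384 * E * I)
= 5 * 16 * 4000.0^4 / (384 * 210000.0 * 411937500.0)
= 0.6165 mm

0.6165 mm


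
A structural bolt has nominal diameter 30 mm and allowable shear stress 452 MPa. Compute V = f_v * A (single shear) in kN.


A = pi * d^2 / 4 = pi * 30^2 / 4 = 706.8583 mm^2
V = f_v * A / 1000 = 452 * 706.8583 / 1000
= 319.5 kN

319.5 kN


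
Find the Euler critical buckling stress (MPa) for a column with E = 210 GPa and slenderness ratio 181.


sigma_cr = pi^2 * E / lambda^2
= 9.8696 * 210000.0 / 181^2
= 9.8696 * 210000.0 / 32761
= 63.2648 MPa

63.2648 MPa


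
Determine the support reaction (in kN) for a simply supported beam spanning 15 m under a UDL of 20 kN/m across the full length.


Total load = w * L = 20 * 15 = 300 kN
By symmetry, each reaction R = total / 2 = 300 / 2 = 150.0 kN

150.0 kN


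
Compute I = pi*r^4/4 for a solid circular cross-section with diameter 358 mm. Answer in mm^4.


r = d / 2 = 358 / 2 = 179.0 mm
I = pi * r^4 / 4 = pi * 179.0^4 / 4
= 806309924.35 mm^4

806309924.35 mm^4


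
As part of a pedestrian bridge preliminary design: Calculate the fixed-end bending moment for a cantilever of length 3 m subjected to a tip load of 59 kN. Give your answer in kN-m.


For a cantilever with a point load at the free end:
M_max = P * L = 59 * 3 = 177 kN-m

177 kN-m


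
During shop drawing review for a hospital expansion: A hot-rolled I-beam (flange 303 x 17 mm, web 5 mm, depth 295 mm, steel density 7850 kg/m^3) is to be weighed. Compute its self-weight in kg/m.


A_flanges = 2 * 303 * 17 = 10302 mm^2
A_web = (295 - 2 * 17) * 5 = 1305 mm^2
A_total = 10302 + 1305 = 11607 mm^2 = 0.011607 m^2
Weight = rho * A = 7850 * 0.011607 = 91.1149 kg/m

91.1149 kg/m


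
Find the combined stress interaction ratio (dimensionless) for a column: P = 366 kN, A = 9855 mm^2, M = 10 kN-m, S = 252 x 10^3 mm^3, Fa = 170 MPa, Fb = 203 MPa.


f_a = P / A = 366000.0 / 9855 = 37.1385 MPa
f_b = M / S = 10000000.0 / 252000.0 = 39.6825 MPa
Ratio = f_a / Fa + f_b / Fb
= 37.1385 / 170 + 39.6825 / 203
= 0.4139 (dimensionless)

0.4139 (dimensionless)


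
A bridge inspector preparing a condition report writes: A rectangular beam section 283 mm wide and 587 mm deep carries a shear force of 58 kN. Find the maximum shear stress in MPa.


A = b * h = 283 * 587 = 166121 mm^2
V = 58 kN = 58000.0 N
tau_max = 1.5 * V / A = 1.5 * 58000.0 / 166121
= 0.5237 MPa

0.5237 MPa


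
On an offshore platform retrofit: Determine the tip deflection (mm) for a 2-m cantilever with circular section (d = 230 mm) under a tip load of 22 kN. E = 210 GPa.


I = pi * d^4 / 64 = pi * 230^4 / 64 = 137366629.65 mm^4
L = 2000.0 mm, P = 22000.0 N, E = 210000.0 MPa
delta = P * L^3 / (3 * E * I)
= 22000.0 * 2000.0^3 / (3 * 210000.0 * 137366629.65)
= 2.0337 mm

2.0337 mm


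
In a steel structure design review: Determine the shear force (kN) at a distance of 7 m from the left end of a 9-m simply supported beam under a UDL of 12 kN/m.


R_A = w * L / 2 = 12 * 9 / 2 = 54.0 kN
V(x) = R_A - w * x = 54.0 - 12 * 7
= -30.0 kN

-30.0 kN


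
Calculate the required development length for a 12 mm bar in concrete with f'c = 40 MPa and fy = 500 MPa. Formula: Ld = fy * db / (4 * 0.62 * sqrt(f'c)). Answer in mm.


Ld = (fy * db) / (4 * 0.62 * sqrt(f'c))
= (500 * 12) / (4 * 0.62 * sqrt(40))
= 6000 / 15.6849
= 382.53 mm

382.53 mm


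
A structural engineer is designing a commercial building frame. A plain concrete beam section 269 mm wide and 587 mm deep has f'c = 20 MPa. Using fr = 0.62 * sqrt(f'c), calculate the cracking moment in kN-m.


fr = 0.62 * sqrt(20) = 0.62 * 4.4721 = 2.7727 MPa
I = 269 * 587^3 / 12 = 4534039900.58 mm^4
y_t = 293.5 mm
M_cr = fr * I / y_t = 2.7727 * 4534039900.58 / 293.5 N-mm
= 42.8335 kN-m

42.8335 kN-m


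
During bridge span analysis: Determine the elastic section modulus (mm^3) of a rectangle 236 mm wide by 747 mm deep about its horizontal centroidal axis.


S = b * h^2 / 6
= 236 * 747^2 / 6
= 236 * 558009 / 6
= 21948354.0 mm^3

21948354.0 mm^3


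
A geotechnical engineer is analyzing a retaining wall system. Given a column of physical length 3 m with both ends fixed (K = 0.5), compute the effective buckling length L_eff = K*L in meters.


L_eff = K * L
= 0.5 * 3
= 1.5 m

1.5 m


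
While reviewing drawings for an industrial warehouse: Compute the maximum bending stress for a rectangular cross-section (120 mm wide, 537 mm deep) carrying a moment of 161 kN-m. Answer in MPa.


I = b * h^3 / 12 = 120 * 537^3 / 12 = 1548541530.0 mm^4
y = h / 2 = 537 / 2 = 268.5 mm
M = 161 kN-m = 161000000.0 N-mm
sigma = M * y / I = 161000000.0 * 268.5 / 1548541530.0
= 27.92 MPa

27.92 MPa


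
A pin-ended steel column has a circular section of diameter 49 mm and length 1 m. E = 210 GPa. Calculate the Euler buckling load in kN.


I = pi * d^4 / 64 = 282979.01 mm^4
L = 1000.0 mm
P_cr = pi^2 * E * I / L^2
= 9.8696 * 210000.0 * 282979.01 / 1000.0^2
= 586507.08 N = 586.5071 kN

586.5071 kN


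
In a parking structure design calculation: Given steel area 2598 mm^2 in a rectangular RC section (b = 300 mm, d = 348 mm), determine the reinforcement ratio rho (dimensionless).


rho = As / (b * d)
= 2598 / (300 * 348)
= 2598 / 104400
= 0.024885 (dimensionless)

0.024885 (dimensionless)


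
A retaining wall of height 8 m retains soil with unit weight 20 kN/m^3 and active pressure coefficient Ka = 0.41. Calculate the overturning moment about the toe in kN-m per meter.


Pa = 0.5 * Ka * gamma * H^2
= 0.5 * 0.41 * 20 * 8^2
= 262.4 kN/m
Arm = H / 3 = 8 / 3 = 2.6667 m
Mo = Pa * arm = Pa * H / 3 = 262.4 * 8 / 3 = 699.7333 kN-m/m

699.7333 kN-m/m


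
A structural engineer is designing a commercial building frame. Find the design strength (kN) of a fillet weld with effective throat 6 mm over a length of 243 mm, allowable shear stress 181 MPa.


Strength = throat * length * allowable stress
= 6 * 243 * 181 N
= 263898 N
= 263.9 kN

263.9 kN


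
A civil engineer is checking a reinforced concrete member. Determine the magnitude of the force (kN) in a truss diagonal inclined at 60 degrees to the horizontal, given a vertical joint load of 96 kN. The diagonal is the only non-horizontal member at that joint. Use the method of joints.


At the joint, only the diagonal has a vertical component, so vertical equilibrium gives:
F * sin(60) = 96
F = 96 / sin(60)
= 96 / 0.866025
= 110.85 kN

110.85 kN


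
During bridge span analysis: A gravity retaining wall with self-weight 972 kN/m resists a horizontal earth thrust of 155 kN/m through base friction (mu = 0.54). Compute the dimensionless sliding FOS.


Resisting force = mu * W = 0.54 * 972 = 524.88 kN/m
FOS = Resisting / Driving = 524.88 / 155
= 3.3863 (dimensionless)

3.3863 (dimensionless)


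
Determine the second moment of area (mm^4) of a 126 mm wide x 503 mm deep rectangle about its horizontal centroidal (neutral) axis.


I = b * h^3 / 12
= 126 * 503^3 / 12
= 126 * 127263527 / 12
= 1336267033.5 mm^4

1336267033.5 mm^4


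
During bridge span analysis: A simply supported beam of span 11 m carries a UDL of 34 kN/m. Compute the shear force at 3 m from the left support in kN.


R_A = w * L / 2 = 34 * 11 / 2 = 187.0 kN
V(x) = R_A - w * x = 187.0 - 34 * 3
= 85.0 kN

85.0 kN


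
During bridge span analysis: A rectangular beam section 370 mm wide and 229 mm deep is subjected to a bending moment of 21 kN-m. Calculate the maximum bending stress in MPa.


I = b * h^3 / 12 = 370 * 229^3 / 12 = 370277160.83 mm^4
y = h / 2 = 229 / 2 = 114.5 mm
M = 21 kN-m = 21000000.0 N-mm
sigma = M * y / I = 21000000.0 * 114.5 / 370277160.83
= 6.49 MPa

6.49 MPa


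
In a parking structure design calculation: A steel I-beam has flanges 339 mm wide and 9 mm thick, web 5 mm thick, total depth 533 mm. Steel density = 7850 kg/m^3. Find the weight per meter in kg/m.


A_flanges = 2 * 339 * 9 = 6102 mm^2
A_web = (533 - 2 * 9) * 5 = 2575 mm^2
A_total = 6102 + 2575 = 8677 mm^2 = 0.008677 m^2
Weight = rho * A = 7850 * 0.008677 = 68.1145 kg/m

68.1145 kg/m


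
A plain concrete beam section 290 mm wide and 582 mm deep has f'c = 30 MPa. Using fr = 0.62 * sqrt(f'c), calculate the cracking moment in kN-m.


fr = 0.62 * sqrt(30) = 0.62 * 5.4772 = 3.3959 MPa
I = 290 * 582^3 / 12 = 4764153060.0 mm^4
y_t = 291.0 mm
M_cr = fr * I / y_t = 3.3959 * 4764153060.0 / 291.0 N-mm
= 55.5962 kN-m

55.5962 kN-m


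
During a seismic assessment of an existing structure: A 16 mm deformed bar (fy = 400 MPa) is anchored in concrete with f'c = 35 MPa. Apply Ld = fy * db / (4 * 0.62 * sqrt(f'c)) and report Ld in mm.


Ld = (fy * db) / (4 * 0.62 * sqrt(f'c))
= (400 * 16) / (4 * 0.62 * sqrt(35))
= 6400 / 14.6719
= 436.21 mm

436.21 mm


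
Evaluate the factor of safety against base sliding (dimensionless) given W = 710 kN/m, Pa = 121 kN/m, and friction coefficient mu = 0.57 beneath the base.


Resisting force = mu * W = 0.57 * 710 = 404.7 kN/m
FOS = Resisting / Driving = 404.7 / 121
= 3.3446 (dimensionless)

3.3446 (dimensionless)


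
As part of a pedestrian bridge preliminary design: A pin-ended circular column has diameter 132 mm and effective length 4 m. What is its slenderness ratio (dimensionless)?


Radius of gyration r = d / 4 = 132 / 4 = 33.0 mm
L_eff = 4000.0 mm
Slenderness ratio = L / r = 4000.0 / 33.0 = 121.21 (dimensionless)

121.21 (dimensionless)


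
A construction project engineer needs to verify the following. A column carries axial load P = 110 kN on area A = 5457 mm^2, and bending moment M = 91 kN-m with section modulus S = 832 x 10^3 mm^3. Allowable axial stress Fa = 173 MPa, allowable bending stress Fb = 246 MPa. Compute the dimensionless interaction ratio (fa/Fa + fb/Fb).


f_a = P / A = 110000.0 / 5457 = 20.1576 MPa
f_b = M / S = 91000000.0 / 832000.0 = 109.375 MPa
Ratio = f_a / Fa + f_b / Fb
= 20.1576 / 173 + 109.375 / 246
= 0.5611 (dimensionless)

0.5611 (dimensionless)


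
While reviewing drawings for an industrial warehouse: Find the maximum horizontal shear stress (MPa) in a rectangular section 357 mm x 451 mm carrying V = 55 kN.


A = b * h = 357 * 451 = 161007 mm^2
V = 55 kN = 55000.0 N
tau_max = 1.5 * V / A = 1.5 * 55000.0 / 161007
= 0.5124 MPa

0.5124 MPa


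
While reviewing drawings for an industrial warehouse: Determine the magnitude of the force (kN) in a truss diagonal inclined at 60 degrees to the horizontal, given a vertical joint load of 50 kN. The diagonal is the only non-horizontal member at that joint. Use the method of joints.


At the joint, only the diagonal has a vertical component, so vertical equilibrium gives:
F * sin(60) = 50
F = 50 / sin(60)
= 50 / 0.866025
= 57.74 kN

57.74 kN


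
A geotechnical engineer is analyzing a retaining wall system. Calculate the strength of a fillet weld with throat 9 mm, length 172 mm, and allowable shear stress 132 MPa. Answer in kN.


Strength = throat * length * allowable stress
= 9 * 172 * 132 N
= 204336 N
= 204.34 kN

204.34 kN


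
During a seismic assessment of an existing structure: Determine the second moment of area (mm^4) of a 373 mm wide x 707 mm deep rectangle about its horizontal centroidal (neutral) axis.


I = b * h^3 / 12
= 373 * 707^3 / 12
= 373 * 353393243 / 12
= 10984639969.92 mm^4

10984639969.92 mm^4


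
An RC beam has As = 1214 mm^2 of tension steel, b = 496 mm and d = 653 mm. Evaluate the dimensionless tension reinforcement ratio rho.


rho = As / (b * d)
= 1214 / (496 * 653)
= 1214 / 323888
= 0.003748 (dimensionless)

0.003748 (dimensionless)


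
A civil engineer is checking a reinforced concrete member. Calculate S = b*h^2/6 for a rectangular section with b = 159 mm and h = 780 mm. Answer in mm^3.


S = b * h^2 / 6
= 159 * 780^2 / 6
= 159 * 608400 / 6
= 16122600.0 mm^3

16122600.0 mm^3


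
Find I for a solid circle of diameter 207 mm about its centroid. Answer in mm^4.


r = d / 2 = 207 / 2 = 103.5 mm
I = pi * r^4 / 4 = pi * 103.5^4 / 4
= 90126245.71 mm^4

90126245.71 mm^4


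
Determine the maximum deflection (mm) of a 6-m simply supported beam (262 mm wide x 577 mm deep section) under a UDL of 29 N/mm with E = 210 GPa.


I = 262 * 577^3 / 12 = 4194184053.83 mm^4
L = 6000.0 mm, w = 29 N/mm, E = 210000.0 MPa
delta = 5 * w * L^4 / (384 * E * I)
= 5 * 29 * 6000.0^4 / (384 * 210000.0 * 4194184053.83)
= 0.5556 mm

0.5556 mm


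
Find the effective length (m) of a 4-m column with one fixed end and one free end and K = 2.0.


L_eff = K * L
= 2.0 * 4
= 8.0 m

8.0 m


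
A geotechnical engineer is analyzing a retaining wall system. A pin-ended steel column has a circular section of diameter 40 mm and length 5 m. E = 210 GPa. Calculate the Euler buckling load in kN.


I = pi * d^4 / 64 = 125663.71 mm^4
L = 5000.0 mm
P_cr = pi^2 * E * I / L^2
= 9.8696 * 210000.0 * 125663.71 / 5000.0^2
= 10418.11 N = 10.4181 kN

10.4181 kN


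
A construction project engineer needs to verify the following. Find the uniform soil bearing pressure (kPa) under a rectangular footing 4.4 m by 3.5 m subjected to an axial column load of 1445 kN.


A = 4.4 * 3.5 = 15.4 m^2
q = P / A = 1445 / 15.4
= 93.8312 kPa

93.8312 kPa


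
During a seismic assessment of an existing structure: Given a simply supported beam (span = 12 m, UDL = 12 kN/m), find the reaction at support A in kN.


Total load = w * L = 12 * 12 = 144 kN
By symmetry, each reaction R = total / 2 = 144 / 2 = 72.0 kN

72.0 kN


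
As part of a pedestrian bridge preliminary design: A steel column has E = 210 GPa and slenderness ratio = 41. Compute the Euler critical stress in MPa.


sigma_cr = pi^2 * E / lambda^2
= 9.8696 * 210000.0 / 41^2
= 9.8696 * 210000.0 / 1681
= 1232.9666 MPa

1232.9666 MPa


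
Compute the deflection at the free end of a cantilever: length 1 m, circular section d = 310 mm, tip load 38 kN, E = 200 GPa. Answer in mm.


I = pi * d^4 / 64 = pi * 310^4 / 64 = 453332310.79 mm^4
L = 1000.0 mm, P = 38000.0 N, E = 200000.0 MPa
delta = P * L^3 / (3 * E * I)
= 38000.0 * 1000.0^3 / (3 * 200000.0 * 453332310.79)
= 0.1397 mm

0.1397 mm


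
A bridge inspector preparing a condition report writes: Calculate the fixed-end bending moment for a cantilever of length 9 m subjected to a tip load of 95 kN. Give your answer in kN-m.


For a cantilever with a point load at the free end:
M_max = P * L = 95 * 9 = 855 kN-m

855 kN-m


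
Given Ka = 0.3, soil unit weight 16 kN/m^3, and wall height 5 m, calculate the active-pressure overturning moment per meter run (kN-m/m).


Pa = 0.5 * Ka * gamma * H^2
= 0.5 * 0.3 * 16 * 5^2
= 60.0 kN/m
Arm = H / 3 = 5 / 3 = 1.6667 m
Mo = Pa * arm = Pa * H / 3 = 60.0 * 5 / 3 = 100.0 kN-m/m

100.0 kN-m/m


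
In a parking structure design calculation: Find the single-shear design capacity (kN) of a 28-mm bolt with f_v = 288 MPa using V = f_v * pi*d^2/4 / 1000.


A = pi * d^2 / 4 = pi * 28^2 / 4 = 615.7522 mm^2
V = f_v * A / 1000 = 288 * 615.7522 / 1000
= 177.3366 kN

177.3366 kN


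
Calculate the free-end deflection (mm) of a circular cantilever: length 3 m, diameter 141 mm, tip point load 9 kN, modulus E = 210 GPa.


I = pi * d^4 / 64 = pi * 141^4 / 64 = 19401993.26 mm^4
L = 3000.0 mm, P = 9000.0 N, E = 210000.0 MPa
delta = P * L^3 / (3 * E * I)
= 9000.0 * 3000.0^3 / (3 * 210000.0 * 19401993.26)
= 19.8801 mm

19.8801 mm


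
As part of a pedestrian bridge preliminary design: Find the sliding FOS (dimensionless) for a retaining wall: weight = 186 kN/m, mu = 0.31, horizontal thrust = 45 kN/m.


Resisting force = mu * W = 0.31 * 186 = 57.66 kN/m
FOS = Resisting / Driving = 57.66 / 45
= 1.2813 (dimensionless)

1.2813 (dimensionless)
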